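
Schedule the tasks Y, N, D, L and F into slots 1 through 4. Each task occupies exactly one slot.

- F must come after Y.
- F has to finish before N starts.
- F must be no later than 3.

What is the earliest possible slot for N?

Precedence pushes N to at least 3.
N at 3 is achievable: L=1, N=3, Y=1, D=1, F=2.

3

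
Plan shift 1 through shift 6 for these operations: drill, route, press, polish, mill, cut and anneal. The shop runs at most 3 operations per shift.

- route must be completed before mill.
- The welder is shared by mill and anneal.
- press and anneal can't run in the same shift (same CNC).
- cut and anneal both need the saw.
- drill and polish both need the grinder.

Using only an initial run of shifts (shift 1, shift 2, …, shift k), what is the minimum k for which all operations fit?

The precedence chain requires at least 2 distinct shifts.
With at most 3 per shift and 7 operations, at least 3 shifts are needed.
3 works (last occupied shift: shift 3): for example polish in shift 2, press in shift 1, route in shift 1, cut in shift 2, drill in shift 1, mill in shift 2, anneal in shift 3.

3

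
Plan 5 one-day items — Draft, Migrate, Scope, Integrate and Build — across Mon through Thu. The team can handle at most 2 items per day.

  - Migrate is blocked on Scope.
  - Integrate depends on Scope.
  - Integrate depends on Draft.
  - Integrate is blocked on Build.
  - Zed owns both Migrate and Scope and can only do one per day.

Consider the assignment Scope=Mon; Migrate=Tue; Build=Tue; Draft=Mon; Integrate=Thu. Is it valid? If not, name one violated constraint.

Valid

Integrate is blocked on Build — holds.
Migrate is blocked on Scope — holds.
Integrate depends on Draft — holds.
The team can handle at most 2 items per day — holds.
Zed owns both Migrate and Scope and can only do one per day — holds.
Integrate depends on Scope — holds.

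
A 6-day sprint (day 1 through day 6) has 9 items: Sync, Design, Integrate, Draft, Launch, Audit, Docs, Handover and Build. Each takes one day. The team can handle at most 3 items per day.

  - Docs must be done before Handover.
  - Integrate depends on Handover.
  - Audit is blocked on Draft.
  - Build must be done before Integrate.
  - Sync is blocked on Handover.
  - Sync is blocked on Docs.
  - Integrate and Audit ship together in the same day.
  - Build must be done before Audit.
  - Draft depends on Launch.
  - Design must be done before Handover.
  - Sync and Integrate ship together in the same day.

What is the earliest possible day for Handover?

day 2

Precedence pushes Handover to at least day 2; downstream work caps Handover at day 5.
Handover at day 2 is achievable: Handover -> day 2, Draft -> day 2, Audit -> day 3, Design -> day 1, Sync -> day 3, Docs -> day 1, Integrate -> day 3, Build -> day 2, Launch -> day 1.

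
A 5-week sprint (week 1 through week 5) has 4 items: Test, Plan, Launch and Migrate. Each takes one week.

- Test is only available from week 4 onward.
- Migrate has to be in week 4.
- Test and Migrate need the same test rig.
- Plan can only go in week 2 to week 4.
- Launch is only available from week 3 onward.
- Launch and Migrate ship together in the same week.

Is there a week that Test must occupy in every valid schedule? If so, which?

Test's window is week 4–week 5.
Migrate is fixed at week 4, and Test can't share a week with Migrate.
So Test must be week 5.

week 5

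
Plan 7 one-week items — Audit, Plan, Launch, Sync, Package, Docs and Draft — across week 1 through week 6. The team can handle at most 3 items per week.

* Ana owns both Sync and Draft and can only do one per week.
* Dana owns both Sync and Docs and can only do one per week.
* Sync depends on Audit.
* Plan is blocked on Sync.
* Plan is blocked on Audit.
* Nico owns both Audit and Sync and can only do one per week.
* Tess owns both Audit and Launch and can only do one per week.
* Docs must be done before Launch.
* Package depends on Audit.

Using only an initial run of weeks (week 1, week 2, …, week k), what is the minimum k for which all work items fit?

The precedence chain requires at least 3 distinct weeks.
With at most 3 per week and 7 work items, at least 3 weeks are needed.
3 works (last occupied week: week 3): for example Sync in week 2; Package in week 2; Plan in week 3; Launch in week 2; Docs in week 1; Audit in week 1; Draft in week 1.

3 weeks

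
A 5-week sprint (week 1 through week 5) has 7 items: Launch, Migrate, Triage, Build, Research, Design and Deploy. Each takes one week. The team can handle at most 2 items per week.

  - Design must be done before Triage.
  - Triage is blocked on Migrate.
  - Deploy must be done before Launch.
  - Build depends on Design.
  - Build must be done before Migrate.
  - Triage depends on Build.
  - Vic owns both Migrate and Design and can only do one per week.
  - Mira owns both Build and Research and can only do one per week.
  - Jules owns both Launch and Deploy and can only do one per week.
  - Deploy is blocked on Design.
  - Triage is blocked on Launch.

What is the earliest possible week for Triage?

Precedence pushes Triage to at least week 4.
Triage at week 4 is achievable: Launch=week 3; Deploy=week 2; Design=week 1; Triage=week 4; Migrate=week 3; Build=week 2; Research=week 1.

week 4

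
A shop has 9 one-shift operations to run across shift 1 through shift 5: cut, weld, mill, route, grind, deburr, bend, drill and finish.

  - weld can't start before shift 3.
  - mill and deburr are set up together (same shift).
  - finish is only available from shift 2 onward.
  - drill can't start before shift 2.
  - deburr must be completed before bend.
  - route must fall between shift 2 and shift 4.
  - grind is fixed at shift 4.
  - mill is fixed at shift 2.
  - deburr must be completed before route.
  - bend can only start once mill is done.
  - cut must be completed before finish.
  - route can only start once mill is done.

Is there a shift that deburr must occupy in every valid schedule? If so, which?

Deburr must be in the same shift as mill, which can't be before shift 2, so deburr is at least shift 2; deburr must be in the same shift as mill, which can't be after shift 2, so deburr is at most shift 2.
So deburr is pinned to shift 2.

shift 2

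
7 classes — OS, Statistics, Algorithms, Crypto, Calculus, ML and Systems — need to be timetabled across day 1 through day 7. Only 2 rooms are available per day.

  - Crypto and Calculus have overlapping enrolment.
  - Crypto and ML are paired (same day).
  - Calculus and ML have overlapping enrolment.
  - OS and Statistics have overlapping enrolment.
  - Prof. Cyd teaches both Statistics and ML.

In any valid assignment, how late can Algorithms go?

day 7

Algorithms at day 7 is achievable: Calculus in day 1; Systems in day 2; OS in day 1; Algorithms in day 7; Statistics in day 2; ML in day 3; Crypto in day 3.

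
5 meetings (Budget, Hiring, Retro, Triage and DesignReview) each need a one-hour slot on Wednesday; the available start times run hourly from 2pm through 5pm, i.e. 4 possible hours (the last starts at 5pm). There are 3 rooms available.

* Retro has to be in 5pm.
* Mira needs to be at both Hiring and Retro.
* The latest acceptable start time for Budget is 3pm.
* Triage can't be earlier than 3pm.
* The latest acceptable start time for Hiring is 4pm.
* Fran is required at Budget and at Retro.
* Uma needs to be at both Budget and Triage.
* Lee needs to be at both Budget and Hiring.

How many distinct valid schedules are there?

Splitting on Budget: it can be 2pm (24), 3pm (16). Listing each branch's schedules as (Hiring, Retro, Triage, DesignReview):
Budget=2pm: (3pm,5pm,3pm,2pm) (3pm,5pm,3pm,3pm) (3pm,5pm,3pm,4pm) (3pm,5pm,3pm,5pm) (3pm,5pm,4pm,2pm) (3pm,5pm,4pm,3pm) (3pm,5pm,4pm,4pm) (3pm,5pm,4pm,5pm) (3pm,5pm,5pm,2pm) (3pm,5pm,5pm,3pm) (3pm,5pm,5pm,4pm) (3pm,5pm,5pm,5pm) (4pm,5pm,3pm,2pm) (4pm,5pm,3pm,3pm) (4pm,5pm,3pm,4pm) (4pm,5pm,3pm,5pm) (4pm,5pm,4pm,2pm) (4pm,5pm,4pm,3pm) (4pm,5pm,4pm,4pm) (4pm,5pm,4pm,5pm) (4pm,5pm,5pm,2pm) (4pm,5pm,5pm,3pm) (4pm,5pm,5pm,4pm) (4pm,5pm,5pm,5pm) — 24.
Budget=3pm: (2pm,5pm,4pm,2pm) (2pm,5pm,4pm,3pm) (2pm,5pm,4pm,4pm) (2pm,5pm,4pm,5pm) (2pm,5pm,5pm,2pm) (2pm,5pm,5pm,3pm) (2pm,5pm,5pm,4pm) (2pm,5pm,5pm,5pm) (4pm,5pm,4pm,2pm) (4pm,5pm,4pm,3pm) (4pm,5pm,4pm,4pm) (4pm,5pm,4pm,5pm) (4pm,5pm,5pm,2pm) (4pm,5pm,5pm,3pm) (4pm,5pm,5pm,4pm) (4pm,5pm,5pm,5pm) — 16.
Summing: 24 + 16 = 40.

40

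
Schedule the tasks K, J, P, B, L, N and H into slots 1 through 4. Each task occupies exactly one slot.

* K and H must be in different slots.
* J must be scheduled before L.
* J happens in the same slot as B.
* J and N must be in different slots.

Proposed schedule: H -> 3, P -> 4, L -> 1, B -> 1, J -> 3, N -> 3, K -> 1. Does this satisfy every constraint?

Invalid. J must be scheduled before L.

J happens in the same slot as B — violated.
J must be scheduled before L — violated.
J and N must be in different slots — violated.
K and H must be in different slots — holds.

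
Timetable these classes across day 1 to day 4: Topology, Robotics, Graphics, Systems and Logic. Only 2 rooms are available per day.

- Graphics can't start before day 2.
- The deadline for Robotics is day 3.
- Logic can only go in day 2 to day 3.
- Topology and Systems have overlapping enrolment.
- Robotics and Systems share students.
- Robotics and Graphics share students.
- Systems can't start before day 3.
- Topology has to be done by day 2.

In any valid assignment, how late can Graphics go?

day 4

Graphics is available from day 2.
Graphics at day 4 is achievable: Systems=day 3; Graphics=day 4; Logic=day 2; Robotics=day 1; Topology=day 1.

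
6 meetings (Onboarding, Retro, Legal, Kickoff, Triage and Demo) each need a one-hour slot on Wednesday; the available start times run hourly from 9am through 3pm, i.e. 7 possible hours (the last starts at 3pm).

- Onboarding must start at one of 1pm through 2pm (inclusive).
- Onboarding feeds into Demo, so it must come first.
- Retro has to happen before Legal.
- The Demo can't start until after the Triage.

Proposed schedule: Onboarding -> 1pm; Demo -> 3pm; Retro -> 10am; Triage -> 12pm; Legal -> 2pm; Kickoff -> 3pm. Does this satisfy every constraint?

Yes

Onboarding feeds into Demo, so it must come first — holds.
Retro has to happen before Legal — holds.
Onboarding must start at one of 1pm through 2pm (inclusive) — holds.
The Demo can't start until after the Triage — holds.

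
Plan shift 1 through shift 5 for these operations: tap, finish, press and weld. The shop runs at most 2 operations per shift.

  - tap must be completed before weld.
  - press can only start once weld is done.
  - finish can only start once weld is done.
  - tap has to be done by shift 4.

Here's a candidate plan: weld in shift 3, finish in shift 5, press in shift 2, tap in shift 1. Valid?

No. press can only start once weld is done is not satisfied.

tap has to be done by shift 4 — holds.
tap must be completed before weld — holds.
press can only start once weld is done — violated.
The shop runs at most 2 operations per shift — holds.
finish can only start once weld is done — holds.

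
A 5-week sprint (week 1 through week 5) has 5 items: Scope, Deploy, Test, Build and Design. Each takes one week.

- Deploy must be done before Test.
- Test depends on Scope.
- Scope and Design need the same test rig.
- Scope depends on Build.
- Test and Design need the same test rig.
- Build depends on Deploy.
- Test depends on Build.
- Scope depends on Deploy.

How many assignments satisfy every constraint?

Splitting on Scope: it can be week 3 (6), week 4 (9). Listing each branch's schedules as (Deploy, Test, Build, Design) by week number:
Scope=week 3: (1,4,2,1) (1,4,2,2) (1,4,2,5) (1,5,2,1) (1,5,2,2) (1,5,2,4) — 6.
Scope=week 4: (1,5,2,1) (1,5,2,2) (1,5,2,3) (1,5,3,1) (1,5,3,2) (1,5,3,3) (2,5,3,1) (2,5,3,2) (2,5,3,3) — 9.
Summing: 6 + 9 = 15.

15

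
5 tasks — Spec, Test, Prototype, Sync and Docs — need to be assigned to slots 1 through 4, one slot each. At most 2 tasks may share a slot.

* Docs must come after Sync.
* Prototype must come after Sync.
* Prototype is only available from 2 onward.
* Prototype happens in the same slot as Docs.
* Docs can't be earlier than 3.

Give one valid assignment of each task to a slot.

Spec=1; Prototype=3; Sync=1; Test=2; Docs=3

Checking: Sync(1) before Prototype(3); Sync(1) before Docs(3); Prototype = Docs = 3; Prototype=3 in [2,4]; Docs=3 in [3,4]; max 2 per slot (cap 2).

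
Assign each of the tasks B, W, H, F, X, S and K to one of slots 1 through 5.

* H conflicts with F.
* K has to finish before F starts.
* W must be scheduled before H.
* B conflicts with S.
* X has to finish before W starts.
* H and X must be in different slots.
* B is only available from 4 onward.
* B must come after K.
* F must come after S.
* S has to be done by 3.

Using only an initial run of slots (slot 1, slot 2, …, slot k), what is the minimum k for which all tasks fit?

4 slots

The precedence chain requires at least 3 distinct slots.
B can't be placed before 4, so the schedule must run through at least slot 4.
4 works (last occupied slot: 4): for example X=1; W=2; F=2; K=1; H=3; B=4; S=1.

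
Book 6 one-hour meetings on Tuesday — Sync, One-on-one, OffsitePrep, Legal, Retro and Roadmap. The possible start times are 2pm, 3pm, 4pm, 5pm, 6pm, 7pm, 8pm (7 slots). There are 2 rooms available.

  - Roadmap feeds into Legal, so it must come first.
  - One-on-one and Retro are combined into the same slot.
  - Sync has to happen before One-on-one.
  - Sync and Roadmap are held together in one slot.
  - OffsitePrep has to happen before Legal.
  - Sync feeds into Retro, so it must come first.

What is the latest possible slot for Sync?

Downstream work caps Sync at 7pm.
Sync at 6pm is achievable: Sync=6pm, OffsitePrep=2pm, Retro=8pm, Legal=7pm, One-on-one=8pm, Roadmap=6pm.
Nothing later works — the capacity limit rule out every slot after 6pm.

6pm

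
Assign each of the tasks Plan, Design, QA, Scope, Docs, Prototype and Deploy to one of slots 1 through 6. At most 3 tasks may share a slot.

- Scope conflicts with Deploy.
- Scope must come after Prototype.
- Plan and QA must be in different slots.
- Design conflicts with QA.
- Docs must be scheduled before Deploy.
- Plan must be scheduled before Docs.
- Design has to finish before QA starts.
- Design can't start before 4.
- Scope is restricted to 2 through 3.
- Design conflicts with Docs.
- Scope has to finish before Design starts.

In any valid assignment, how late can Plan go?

4

Downstream work caps Plan at 4.
Plan at 4 is achievable: QA=5; Docs=5; Design=4; Prototype=1; Scope=2; Deploy=6; Plan=4.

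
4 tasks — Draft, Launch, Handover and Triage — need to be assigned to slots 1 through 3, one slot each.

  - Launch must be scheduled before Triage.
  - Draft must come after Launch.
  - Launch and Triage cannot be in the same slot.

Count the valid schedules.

Splitting on Draft: it can be 2 (6), 3 (9). Listing each branch's schedules as (Launch, Handover, Triage):
Draft=2: (1,1,2) (1,1,3) (1,2,2) (1,2,3) (1,3,2) (1,3,3) — 6.
Draft=3: (1,1,2) (1,1,3) (1,2,2) (1,2,3) (1,3,2) (1,3,3) (2,1,3) (2,2,3) (2,3,3) — 9.
Summing: 6 + 9 = 15.

15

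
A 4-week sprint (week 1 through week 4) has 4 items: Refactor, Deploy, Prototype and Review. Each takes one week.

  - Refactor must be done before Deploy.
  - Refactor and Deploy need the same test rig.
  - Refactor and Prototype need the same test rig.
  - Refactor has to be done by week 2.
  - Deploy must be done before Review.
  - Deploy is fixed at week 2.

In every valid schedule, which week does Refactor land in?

week 1

Refactor's window is week 1–week 2.
Deploy is fixed at week 2, and Refactor can't share a week with Deploy.
So Refactor must be week 1.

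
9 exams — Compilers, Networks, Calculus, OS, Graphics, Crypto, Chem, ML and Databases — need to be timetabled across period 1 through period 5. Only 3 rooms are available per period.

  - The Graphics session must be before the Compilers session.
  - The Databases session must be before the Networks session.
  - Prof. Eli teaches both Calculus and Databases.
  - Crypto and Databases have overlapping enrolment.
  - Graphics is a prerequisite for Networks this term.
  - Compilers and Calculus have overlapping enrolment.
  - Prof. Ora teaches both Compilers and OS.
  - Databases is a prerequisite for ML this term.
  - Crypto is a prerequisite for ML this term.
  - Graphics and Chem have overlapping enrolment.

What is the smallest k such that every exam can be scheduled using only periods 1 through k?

3 periods

The precedence chain requires at least 2 distinct periods.
With at most 3 per period and 9 exams, at least 3 periods are needed.
3 works (last occupied period: period 3): for example OS -> period 1, Compilers -> period 2, Networks -> period 2, Databases -> period 1, Chem -> period 3, ML -> period 3, Calculus -> period 3, Crypto -> period 2, Graphics -> period 1.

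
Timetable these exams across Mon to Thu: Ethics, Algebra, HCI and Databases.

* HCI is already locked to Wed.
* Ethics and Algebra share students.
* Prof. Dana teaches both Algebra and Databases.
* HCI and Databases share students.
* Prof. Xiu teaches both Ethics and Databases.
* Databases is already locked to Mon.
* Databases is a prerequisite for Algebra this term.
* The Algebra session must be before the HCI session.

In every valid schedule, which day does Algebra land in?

Databases is fixed at Mon and must come before Algebra, so Algebra is at least Tue.
HCI is fixed at Wed and must come after Algebra, so Algebra is at most Tue.
So Algebra must be Tue.

Tue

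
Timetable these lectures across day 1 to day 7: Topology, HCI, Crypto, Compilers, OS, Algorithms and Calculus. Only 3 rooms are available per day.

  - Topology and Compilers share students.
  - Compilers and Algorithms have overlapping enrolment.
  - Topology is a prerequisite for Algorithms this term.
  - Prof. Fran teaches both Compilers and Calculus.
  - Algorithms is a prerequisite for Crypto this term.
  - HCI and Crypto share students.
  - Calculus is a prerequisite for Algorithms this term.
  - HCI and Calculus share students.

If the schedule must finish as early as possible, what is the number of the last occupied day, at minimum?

day 3

The precedence chain requires at least 3 distinct days.
With at most 3 per day and 7 lectures, at least 3 days are needed.
3 works (last occupied day: day 3): for example Topology in day 1, OS in day 1, Compilers in day 3, Crypto in day 3, Calculus in day 1, HCI in day 2, Algorithms in day 2.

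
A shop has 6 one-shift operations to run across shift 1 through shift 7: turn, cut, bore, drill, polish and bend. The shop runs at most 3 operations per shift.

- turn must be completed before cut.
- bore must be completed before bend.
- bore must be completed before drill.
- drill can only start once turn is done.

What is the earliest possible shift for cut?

shift 2

Precedence pushes cut to at least shift 2.
cut at shift 2 is achievable: turn -> shift 1; cut -> shift 2; polish -> shift 1; bore -> shift 1; drill -> shift 2; bend -> shift 2.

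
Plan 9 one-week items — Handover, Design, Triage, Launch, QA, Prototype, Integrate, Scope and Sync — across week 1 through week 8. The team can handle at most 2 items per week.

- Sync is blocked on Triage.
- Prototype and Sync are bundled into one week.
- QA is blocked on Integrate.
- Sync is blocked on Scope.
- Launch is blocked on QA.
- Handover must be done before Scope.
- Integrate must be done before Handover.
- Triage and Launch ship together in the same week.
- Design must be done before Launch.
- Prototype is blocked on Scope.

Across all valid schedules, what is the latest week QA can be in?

Precedence pushes QA to at least week 2; downstream work caps QA at week 6.
QA at week 6 is achievable: Triage -> week 7, Prototype -> week 8, Launch -> week 7, Design -> week 1, Scope -> week 3, Handover -> week 2, Integrate -> week 1, QA -> week 6, Sync -> week 8.

week 6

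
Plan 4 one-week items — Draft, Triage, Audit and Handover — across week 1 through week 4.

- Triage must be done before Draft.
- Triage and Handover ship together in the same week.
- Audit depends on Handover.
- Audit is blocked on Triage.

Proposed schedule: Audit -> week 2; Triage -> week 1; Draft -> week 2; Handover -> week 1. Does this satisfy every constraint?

Audit depends on Handover — holds.
Triage and Handover ship together in the same week — holds.
Triage must be done before Draft — holds.
Audit is blocked on Triage — holds.

Yes, all constraints hold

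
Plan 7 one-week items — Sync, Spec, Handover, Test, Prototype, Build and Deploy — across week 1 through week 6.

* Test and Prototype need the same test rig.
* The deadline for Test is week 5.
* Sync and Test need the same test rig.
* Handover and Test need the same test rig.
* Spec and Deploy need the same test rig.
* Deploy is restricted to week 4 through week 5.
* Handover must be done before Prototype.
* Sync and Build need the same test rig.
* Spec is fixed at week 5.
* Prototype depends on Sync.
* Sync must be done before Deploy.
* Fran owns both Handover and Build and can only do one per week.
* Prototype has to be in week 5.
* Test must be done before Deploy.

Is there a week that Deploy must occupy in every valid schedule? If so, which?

week 4

Deploy's window is week 4–week 5.
Spec is fixed at week 5, and Deploy can't share a week with Spec.
So Deploy must be week 4.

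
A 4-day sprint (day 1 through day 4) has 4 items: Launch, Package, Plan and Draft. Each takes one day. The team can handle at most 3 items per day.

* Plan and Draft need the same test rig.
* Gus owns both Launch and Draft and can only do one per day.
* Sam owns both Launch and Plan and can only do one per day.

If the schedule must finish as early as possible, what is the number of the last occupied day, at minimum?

3

With at most 3 per day and 4 work items, at least 2 days are needed.
Could 2 days be enough, i.e. nothing placed later than day 2? No: Launch, Plan and Draft must all be in different days (Launch/Plan can't share; Launch/Draft can't share; Plan/Draft can't share), but only 2 days are available: 3 work items can't fit in 2 distinct days.
So 2 days is not enough.
3 works (last occupied day: day 3): for example Plan -> day 2, Package -> day 1, Draft -> day 3, Launch -> day 1.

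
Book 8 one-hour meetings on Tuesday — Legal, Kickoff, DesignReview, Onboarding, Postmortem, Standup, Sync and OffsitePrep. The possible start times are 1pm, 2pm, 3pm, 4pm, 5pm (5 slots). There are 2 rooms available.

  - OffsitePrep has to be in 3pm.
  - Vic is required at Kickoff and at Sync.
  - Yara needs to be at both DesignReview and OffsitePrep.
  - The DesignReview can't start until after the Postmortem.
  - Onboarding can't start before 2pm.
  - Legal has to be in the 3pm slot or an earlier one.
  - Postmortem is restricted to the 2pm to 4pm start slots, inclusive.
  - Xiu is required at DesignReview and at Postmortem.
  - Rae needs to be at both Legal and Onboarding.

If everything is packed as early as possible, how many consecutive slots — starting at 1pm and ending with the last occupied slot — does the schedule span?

The precedence chain requires at least 2 distinct slots.
With at most 2 per slot and 8 meetings, at least 4 slots are needed.
OffsitePrep can't be placed before 3pm — that is slot 3 counting from 1pm — so the schedule must run through at least 3 slots.
4 works (last occupied slot: 4pm): for example Legal=1pm; Sync=4pm; DesignReview=4pm; Postmortem=2pm; Onboarding=2pm; OffsitePrep=3pm; Standup=3pm; Kickoff=1pm.

4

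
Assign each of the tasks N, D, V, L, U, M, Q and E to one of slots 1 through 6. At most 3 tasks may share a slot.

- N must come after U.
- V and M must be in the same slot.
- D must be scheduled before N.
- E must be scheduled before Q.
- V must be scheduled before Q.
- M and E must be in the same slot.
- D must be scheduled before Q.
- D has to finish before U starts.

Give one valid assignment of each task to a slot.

M -> 2; N -> 4; U -> 3; V -> 2; E -> 2; D -> 1; L -> 1; Q -> 3

Checking: V(2) before Q(3); U(3) before N(4); E(2) before Q(3); D(1) before N(4); D(1) before Q(3); D(1) before U(3); M = E = 2; V = M = 2; max 3 per slot (cap 3).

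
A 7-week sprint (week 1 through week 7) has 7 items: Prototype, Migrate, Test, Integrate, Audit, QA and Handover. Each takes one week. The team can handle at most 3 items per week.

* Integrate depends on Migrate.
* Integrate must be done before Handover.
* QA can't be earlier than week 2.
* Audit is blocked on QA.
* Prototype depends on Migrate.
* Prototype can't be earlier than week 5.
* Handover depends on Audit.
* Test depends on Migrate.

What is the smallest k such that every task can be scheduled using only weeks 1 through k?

The precedence chain requires at least 3 distinct weeks.
With at most 3 per week and 7 tasks, at least 3 weeks are needed.
Prototype can't be placed before week 5, so the schedule must run through at least week 5.
5 works (last occupied week: week 5): for example Prototype -> week 5; Audit -> week 3; Test -> week 2; Handover -> week 4; Migrate -> week 1; QA -> week 2; Integrate -> week 2.

5 weeks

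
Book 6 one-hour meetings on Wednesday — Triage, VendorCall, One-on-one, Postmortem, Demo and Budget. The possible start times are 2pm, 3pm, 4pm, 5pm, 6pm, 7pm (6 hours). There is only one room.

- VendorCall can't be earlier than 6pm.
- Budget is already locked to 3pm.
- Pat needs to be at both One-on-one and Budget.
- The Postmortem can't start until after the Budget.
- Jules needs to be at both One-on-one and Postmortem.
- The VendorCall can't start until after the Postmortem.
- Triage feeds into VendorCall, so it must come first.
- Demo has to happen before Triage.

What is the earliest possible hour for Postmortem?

4pm

Precedence pushes Postmortem to at least 4pm; downstream work caps Postmortem at 6pm.
Postmortem at 4pm is achievable: Postmortem in 4pm; One-on-one in 7pm; Demo in 2pm; VendorCall in 6pm; Triage in 5pm; Budget in 3pm.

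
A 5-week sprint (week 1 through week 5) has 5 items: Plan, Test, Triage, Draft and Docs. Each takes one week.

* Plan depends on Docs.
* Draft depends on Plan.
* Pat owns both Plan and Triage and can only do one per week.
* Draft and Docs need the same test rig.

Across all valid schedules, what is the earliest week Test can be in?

week 1

Test at week 1 is achievable: Test -> week 1; Docs -> week 1; Plan -> week 2; Draft -> week 3; Triage -> week 1.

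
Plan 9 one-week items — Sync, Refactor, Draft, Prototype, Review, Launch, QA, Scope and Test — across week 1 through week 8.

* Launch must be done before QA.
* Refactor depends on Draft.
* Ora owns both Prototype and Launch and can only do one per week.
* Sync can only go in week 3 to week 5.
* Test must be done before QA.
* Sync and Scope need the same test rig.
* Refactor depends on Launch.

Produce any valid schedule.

Review=week 1; QA=week 2; Launch=week 1; Test=week 1; Draft=week 1; Refactor=week 2; Scope=week 1; Prototype=week 2; Sync=week 3

Checking: Launch(week 1) before Refactor(week 2); Test(week 1) before QA(week 2); Launch(week 1) before QA(week 2); Draft(week 1) before Refactor(week 2); Prototype(week 2) != Launch(week 1); Sync(week 3) != Scope(week 1); Sync=week 3 in [week 3,week 5].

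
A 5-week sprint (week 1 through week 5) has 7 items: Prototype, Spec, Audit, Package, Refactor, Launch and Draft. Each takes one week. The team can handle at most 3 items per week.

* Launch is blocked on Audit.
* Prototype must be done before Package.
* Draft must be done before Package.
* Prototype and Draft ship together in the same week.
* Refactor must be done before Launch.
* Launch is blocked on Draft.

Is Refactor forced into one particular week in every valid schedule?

No

Refactor can be week 1 (e.g. Draft in week 1; Launch in week 3; Refactor in week 1; Audit in week 2; Package in week 2; Prototype in week 1; Spec in week 2) or week 2 (e.g. Draft in week 1, Spec in week 2, Prototype in week 1, Package in week 2, Refactor in week 2, Launch in week 3, Audit in week 1).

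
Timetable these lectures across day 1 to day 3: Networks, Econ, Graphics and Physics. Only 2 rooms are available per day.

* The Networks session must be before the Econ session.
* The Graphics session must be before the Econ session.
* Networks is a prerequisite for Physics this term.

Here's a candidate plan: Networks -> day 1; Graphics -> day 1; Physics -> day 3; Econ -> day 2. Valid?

Only 2 rooms are available per day — holds.
Networks is a prerequisite for Physics this term — holds.
The Networks session must be before the Econ session — holds.
The Graphics session must be before the Econ session — holds.

Yes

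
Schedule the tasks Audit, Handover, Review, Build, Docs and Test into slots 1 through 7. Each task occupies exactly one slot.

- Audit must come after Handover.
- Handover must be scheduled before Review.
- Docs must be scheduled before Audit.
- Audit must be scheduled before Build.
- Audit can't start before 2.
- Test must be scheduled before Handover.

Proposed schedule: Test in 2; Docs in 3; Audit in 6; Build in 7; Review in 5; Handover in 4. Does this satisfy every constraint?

Audit must be scheduled before Build — holds.
Test must be scheduled before Handover — holds.
Audit must come after Handover — holds.
Audit can't start before 2 — holds.
Docs must be scheduled before Audit — holds.
Handover must be scheduled before Review — holds.

Valid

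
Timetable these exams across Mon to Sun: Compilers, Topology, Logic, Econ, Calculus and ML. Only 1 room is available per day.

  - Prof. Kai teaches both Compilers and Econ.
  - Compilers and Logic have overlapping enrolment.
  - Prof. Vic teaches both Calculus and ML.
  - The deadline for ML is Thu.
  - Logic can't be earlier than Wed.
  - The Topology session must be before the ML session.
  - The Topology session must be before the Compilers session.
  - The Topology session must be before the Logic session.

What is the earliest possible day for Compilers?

Tue

Precedence pushes Compilers to at least Tue.
Compilers at Tue is achievable: Calculus in Sat, ML in Wed, Econ in Fri, Logic in Thu, Compilers in Tue, Topology in Mon.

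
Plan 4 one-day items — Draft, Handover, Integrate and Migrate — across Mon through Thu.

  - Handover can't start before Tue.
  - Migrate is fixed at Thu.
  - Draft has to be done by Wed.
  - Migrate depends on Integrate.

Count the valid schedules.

Splitting on Draft: it can be Mon (9), Tue (9), Wed (9). Listing each branch's schedules as (Handover, Integrate, Migrate):
Draft=Mon: (Tue,Mon,Thu) (Tue,Tue,Thu) (Tue,Wed,Thu) (Wed,Mon,Thu) (Wed,Tue,Thu) (Wed,Wed,Thu) (Thu,Mon,Thu) (Thu,Tue,Thu) (Thu,Wed,Thu) — 9.
Draft=Tue: (Tue,Mon,Thu) (Tue,Tue,Thu) (Tue,Wed,Thu) (Wed,Mon,Thu) (Wed,Tue,Thu) (Wed,Wed,Thu) (Thu,Mon,Thu) (Thu,Tue,Thu) (Thu,Wed,Thu) — 9.
Draft=Wed: (Tue,Mon,Thu) (Tue,Tue,Thu) (Tue,Wed,Thu) (Wed,Mon,Thu) (Wed,Tue,Thu) (Wed,Wed,Thu) (Thu,Mon,Thu) (Thu,Tue,Thu) (Thu,Wed,Thu) — 9.
Summing: 9 + 9 + 9 = 27.

27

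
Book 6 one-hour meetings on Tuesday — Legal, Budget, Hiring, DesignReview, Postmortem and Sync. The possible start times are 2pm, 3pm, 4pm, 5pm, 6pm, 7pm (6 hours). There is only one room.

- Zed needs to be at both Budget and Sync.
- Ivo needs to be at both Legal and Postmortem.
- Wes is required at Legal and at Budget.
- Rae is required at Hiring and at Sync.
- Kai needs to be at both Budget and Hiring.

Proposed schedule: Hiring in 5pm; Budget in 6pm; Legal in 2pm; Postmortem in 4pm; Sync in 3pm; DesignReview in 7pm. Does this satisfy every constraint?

Wes is required at Legal and at Budget — holds.
Ivo needs to be at both Legal and Postmortem — holds.
There is only one room — holds.
Kai needs to be at both Budget and Hiring — holds.
Zed needs to be at both Budget and Sync — holds.
Rae is required at Hiring and at Sync — holds.

Yes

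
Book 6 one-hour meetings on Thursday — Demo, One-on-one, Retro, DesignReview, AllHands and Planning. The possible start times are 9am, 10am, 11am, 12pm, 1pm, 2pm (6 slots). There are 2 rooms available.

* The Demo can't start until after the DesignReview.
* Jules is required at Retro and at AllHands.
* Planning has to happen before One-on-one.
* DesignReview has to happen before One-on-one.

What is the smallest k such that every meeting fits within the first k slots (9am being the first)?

3 slots

The precedence chain requires at least 2 distinct slots.
With at most 2 per slot and 6 meetings, at least 3 slots are needed.
3 works (last occupied slot: 11am): for example Demo in 11am; Retro in 10am; DesignReview in 9am; AllHands in 11am; Planning in 9am; One-on-one in 10am.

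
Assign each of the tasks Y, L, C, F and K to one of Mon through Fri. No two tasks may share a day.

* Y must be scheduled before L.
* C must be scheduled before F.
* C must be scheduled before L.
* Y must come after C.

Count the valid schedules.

Splitting on Y: it can be Tue (6), Wed (6), Thu (3). Listing each branch's schedules as (L, C, F, K):
Y=Tue: (Wed,Mon,Thu,Fri) (Wed,Mon,Fri,Thu) (Thu,Mon,Wed,Fri) (Thu,Mon,Fri,Wed) (Fri,Mon,Wed,Thu) (Fri,Mon,Thu,Wed) — 6.
Y=Wed: (Thu,Mon,Tue,Fri) (Thu,Mon,Fri,Tue) (Thu,Tue,Fri,Mon) (Fri,Mon,Tue,Thu) (Fri,Mon,Thu,Tue) (Fri,Tue,Thu,Mon) — 6.
Y=Thu: (Fri,Mon,Tue,Wed) (Fri,Mon,Wed,Tue) (Fri,Tue,Wed,Mon) — 3.
Summing: 6 + 6 + 3 = 15.

15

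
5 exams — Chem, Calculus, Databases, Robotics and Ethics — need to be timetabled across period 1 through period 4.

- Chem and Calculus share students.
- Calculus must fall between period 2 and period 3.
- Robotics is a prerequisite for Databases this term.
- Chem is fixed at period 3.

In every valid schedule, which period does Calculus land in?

Calculus's window is period 2–period 3.
Chem is fixed at period 3, and Calculus can't share a period with Chem.
So Calculus must be period 2.

period 2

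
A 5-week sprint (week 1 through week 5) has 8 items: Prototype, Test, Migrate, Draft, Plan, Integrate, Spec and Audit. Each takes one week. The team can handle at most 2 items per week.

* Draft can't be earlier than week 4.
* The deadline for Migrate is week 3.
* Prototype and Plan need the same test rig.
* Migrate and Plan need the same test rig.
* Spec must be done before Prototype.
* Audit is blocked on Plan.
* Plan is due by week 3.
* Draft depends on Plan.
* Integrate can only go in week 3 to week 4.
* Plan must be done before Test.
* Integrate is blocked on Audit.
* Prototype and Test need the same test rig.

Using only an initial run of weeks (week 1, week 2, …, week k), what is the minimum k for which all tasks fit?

4 weeks

The precedence chain requires at least 3 distinct weeks.
With at most 2 per week and 8 tasks, at least 4 weeks are needed.
Draft can't be placed before week 4, so the schedule must run through at least week 4.
4 works (last occupied week: week 4): for example Draft -> week 4, Integrate -> week 3, Audit -> week 2, Test -> week 4, Prototype -> week 3, Spec -> week 1, Migrate -> week 2, Plan -> week 1.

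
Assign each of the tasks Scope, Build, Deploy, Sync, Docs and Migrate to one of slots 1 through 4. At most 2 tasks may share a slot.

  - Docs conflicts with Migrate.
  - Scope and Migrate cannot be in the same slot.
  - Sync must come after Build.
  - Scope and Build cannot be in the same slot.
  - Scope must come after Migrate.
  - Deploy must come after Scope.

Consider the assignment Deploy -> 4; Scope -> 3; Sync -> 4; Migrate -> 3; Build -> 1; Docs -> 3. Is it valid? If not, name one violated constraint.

At most 2 tasks may share a slot — violated.
Docs conflicts with Migrate — violated.
Deploy must come after Scope — holds.
Scope and Build cannot be in the same slot — holds.
Scope and Migrate cannot be in the same slot — violated.
Sync must come after Build — holds.
Scope must come after Migrate — violated.

No — it violates: Docs conflicts with Migrate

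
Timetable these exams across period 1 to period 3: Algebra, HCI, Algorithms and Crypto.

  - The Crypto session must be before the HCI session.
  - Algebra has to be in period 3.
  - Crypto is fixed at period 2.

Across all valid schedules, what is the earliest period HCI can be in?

Precedence pushes HCI to at least period 3.
HCI at period 3 is achievable: HCI in period 3, Algebra in period 3, Algorithms in period 1, Crypto in period 2.

period 3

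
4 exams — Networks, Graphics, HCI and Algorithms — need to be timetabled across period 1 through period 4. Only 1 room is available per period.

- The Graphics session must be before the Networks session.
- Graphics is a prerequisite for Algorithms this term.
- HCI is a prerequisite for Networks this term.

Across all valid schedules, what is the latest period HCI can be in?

period 3

Downstream work caps HCI at period 3.
HCI at period 3 is achievable: Graphics -> period 1, Algorithms -> period 2, Networks -> period 4, HCI -> period 3.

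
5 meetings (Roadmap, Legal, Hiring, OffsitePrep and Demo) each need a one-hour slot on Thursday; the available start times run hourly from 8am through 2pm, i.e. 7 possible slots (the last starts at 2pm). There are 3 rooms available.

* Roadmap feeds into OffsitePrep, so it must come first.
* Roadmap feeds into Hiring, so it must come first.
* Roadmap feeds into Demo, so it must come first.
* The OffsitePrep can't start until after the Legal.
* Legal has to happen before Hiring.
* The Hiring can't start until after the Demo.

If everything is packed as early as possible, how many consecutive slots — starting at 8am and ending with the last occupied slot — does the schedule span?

3 slots

The precedence chain requires at least 3 distinct slots.
With at most 3 per slot and 5 meetings, at least 2 slots are needed.
3 works (last occupied slot: 10am): for example OffsitePrep -> 9am; Hiring -> 10am; Demo -> 9am; Legal -> 8am; Roadmap -> 8am.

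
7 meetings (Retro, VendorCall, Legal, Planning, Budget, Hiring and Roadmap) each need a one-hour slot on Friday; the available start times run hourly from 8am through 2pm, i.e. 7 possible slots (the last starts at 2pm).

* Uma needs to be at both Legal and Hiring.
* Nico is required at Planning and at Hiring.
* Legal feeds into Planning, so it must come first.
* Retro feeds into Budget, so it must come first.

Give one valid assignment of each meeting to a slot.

Budget in 9am, Planning in 9am, Legal in 8am, VendorCall in 8am, Retro in 8am, Hiring in 10am, Roadmap in 8am

Checking: Legal(8am) before Planning(9am); Retro(8am) before Budget(9am); Planning(9am) != Hiring(10am); Legal(8am) != Hiring(10am).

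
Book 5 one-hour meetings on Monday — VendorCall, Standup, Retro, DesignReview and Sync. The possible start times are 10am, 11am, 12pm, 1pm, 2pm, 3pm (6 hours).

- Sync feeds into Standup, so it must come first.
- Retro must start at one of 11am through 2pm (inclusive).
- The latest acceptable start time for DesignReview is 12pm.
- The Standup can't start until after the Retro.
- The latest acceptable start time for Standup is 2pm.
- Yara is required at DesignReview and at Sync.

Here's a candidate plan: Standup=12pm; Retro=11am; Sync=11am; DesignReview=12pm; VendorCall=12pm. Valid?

The Standup can't start until after the Retro — holds.
Yara is required at DesignReview and at Sync — holds.
The latest acceptable start time for DesignReview is 12pm — holds.
The latest acceptable start time for Standup is 2pm — holds.
Sync feeds into Standup, so it must come first — holds.
Retro must start at one of 11am through 2pm (inclusive) — holds.

Valid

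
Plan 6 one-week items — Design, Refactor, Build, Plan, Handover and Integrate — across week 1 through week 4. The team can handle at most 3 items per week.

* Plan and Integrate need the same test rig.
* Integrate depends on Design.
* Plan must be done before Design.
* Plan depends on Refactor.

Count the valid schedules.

Splitting on Build: it can be week 1 (4), week 2 (4), week 3 (4), week 4 (4). Listing each branch's schedules as (Design, Refactor, Plan, Handover, Integrate) by week number:
Build=week 1: (3,1,2,1,4) (3,1,2,2,4) (3,1,2,3,4) (3,1,2,4,4) — 4.
Build=week 2: (3,1,2,1,4) (3,1,2,2,4) (3,1,2,3,4) (3,1,2,4,4) — 4.
Build=week 3: (3,1,2,1,4) (3,1,2,2,4) (3,1,2,3,4) (3,1,2,4,4) — 4.
Build=week 4: (3,1,2,1,4) (3,1,2,2,4) (3,1,2,3,4) (3,1,2,4,4) — 4.
Summing: 4 + 4 + 4 + 4 = 16.

16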